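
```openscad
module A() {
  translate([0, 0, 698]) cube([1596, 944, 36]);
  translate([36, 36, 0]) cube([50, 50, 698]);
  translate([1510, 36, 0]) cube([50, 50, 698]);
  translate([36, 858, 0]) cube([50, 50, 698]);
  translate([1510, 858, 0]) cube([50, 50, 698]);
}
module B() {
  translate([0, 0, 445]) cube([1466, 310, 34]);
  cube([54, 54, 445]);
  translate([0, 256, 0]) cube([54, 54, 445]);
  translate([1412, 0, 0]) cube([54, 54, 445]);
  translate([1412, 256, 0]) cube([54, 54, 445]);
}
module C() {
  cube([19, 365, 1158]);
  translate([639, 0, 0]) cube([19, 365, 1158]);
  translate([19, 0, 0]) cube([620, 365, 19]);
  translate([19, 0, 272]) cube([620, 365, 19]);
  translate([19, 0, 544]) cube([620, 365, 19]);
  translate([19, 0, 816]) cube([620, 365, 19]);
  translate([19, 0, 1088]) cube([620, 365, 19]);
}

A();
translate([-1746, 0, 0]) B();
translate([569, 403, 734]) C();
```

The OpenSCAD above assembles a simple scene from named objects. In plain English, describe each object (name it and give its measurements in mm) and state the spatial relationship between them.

A is a table with a 1596×944 mm rectangular top, 36 mm thick, top surface at z = 734 mm, supported by four 50×50 mm square legs, each inset 36 mm from the nearest pair of top edges, running from the floor.

B is a bench: a 1466×310 mm seat slab, 34 mm thick, top at z = 479 mm, on four 54×54 mm square legs flush with the seat corners and standing on z = 0.

C is an open bookshelf. Two side panels, each 19 mm thick, 365 mm deep and 1158 mm tall, stand 658 mm apart (outside-to-outside). Between them sit 5 shelves, each 19 mm thick and 365 mm deep, spanning the full gap between the sides. The bottom shelf rests on the floor (its underside at z = 0) and the clear gap between one shelf's top and the next shelf's underside is 253 mm.

The bench is on the floor beside the table on its −x side. The bookshelf is on top of the table.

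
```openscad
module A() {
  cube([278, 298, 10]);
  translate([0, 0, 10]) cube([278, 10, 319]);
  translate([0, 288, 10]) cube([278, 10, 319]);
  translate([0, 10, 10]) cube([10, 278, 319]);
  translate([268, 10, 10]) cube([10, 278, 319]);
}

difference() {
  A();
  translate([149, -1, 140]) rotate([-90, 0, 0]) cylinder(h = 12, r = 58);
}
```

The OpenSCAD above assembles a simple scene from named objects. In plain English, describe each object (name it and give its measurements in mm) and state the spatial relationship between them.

A is an open-topped rectangular box: outside dimensions 278×298×329 mm, with a uniform wall and base thickness of 10 mm. The base is a full 278×298 slab on the floor; four walls sit on top of the base. The front and back walls (the −y and +y sides) span the full width; the two side walls fit between them.

The open box has a circular hole of radius 58 mm through its front wall, centred at (x = 149, z = 140).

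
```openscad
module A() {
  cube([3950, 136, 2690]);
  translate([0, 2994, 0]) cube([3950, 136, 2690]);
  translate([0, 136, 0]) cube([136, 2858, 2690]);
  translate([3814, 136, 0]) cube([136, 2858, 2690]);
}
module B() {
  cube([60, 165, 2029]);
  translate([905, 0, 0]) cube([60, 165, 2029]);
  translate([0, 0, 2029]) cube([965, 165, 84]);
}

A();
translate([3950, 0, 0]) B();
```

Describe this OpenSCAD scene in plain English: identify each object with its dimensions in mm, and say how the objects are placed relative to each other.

A is a box-shaped house frame (walls only): outside footprint 3950×3130 mm, wall height 2690 mm, wall thickness 136 mm. The two y-facing walls run the full x-width; the two x-facing walls fit between the inner faces of the y-facing walls.

B is a door frame. The clear opening is 845 mm wide and 2029 mm high. Two 60 mm wide jambs, 165 mm deep, stand either side of the opening from the floor to the top of the opening. A 84 mm thick head sits across the top of both jambs, spanning the full outside width of the frame.

The door frame is against the house frame's +x side, with their −y faces flush.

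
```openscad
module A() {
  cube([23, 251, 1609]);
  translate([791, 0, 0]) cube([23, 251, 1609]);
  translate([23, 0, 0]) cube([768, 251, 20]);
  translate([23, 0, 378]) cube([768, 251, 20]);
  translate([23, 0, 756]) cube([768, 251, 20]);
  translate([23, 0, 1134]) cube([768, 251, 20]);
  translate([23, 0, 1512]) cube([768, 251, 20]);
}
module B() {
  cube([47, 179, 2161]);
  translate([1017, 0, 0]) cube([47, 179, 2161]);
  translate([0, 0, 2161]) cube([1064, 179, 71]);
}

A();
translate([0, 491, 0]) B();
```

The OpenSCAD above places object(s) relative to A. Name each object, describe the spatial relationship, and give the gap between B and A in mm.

A is a bookshelf. B is a door frame. The door frame is on the floor beside the bookshelf on its +y side. The gap between the door frame and the bookshelf is 240 mm.

The door frame's nearest face is 240 mm from the bookshelf's +y face.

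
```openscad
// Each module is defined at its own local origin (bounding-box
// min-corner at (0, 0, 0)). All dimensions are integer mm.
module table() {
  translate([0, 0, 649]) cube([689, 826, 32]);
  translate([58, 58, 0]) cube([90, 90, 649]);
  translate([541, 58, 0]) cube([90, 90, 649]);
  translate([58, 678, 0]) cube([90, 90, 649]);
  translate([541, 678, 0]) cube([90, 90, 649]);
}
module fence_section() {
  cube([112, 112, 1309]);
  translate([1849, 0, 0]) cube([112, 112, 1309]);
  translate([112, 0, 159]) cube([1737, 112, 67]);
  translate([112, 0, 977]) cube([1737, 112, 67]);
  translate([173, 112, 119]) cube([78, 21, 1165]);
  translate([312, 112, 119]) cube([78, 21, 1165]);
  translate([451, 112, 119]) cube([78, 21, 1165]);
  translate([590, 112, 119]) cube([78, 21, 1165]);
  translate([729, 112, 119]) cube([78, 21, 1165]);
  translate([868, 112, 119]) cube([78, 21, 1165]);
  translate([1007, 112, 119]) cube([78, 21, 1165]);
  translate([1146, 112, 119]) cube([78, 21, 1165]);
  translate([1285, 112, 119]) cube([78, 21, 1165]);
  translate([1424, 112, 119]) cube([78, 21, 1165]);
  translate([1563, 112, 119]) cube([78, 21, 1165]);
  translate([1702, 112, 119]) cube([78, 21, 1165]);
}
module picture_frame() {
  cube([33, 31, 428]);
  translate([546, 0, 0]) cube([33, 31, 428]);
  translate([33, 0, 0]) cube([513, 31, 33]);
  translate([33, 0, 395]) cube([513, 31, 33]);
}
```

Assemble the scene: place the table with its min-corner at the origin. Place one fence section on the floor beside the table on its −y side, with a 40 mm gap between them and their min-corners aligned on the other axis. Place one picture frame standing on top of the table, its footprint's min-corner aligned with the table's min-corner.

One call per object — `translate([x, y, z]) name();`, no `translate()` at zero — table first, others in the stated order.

table();
translate([0, -173, 0]) fence_section();
translate([0, 0, 681]) picture_frame();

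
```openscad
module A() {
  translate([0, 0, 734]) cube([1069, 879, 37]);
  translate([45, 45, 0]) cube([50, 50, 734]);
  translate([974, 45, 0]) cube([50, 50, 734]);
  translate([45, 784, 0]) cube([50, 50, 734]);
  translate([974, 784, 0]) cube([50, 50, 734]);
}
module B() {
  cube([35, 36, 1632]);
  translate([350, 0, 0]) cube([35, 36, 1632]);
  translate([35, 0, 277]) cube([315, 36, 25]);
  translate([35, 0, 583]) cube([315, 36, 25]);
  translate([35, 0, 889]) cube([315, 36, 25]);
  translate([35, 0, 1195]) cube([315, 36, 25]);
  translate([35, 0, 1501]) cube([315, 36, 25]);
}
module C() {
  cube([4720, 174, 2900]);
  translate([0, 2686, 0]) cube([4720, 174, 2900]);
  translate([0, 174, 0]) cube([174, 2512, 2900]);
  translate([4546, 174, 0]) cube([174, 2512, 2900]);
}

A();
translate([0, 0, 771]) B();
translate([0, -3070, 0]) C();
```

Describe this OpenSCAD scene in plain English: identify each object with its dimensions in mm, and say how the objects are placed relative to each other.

A is a table with a 1069×879 mm rectangular top, 37 mm thick, top surface at z = 771 mm, supported by four 50×50 mm square legs, each inset 45 mm from the nearest pair of top edges, running from the floor.

B is a straight ladder. Two 35×36 mm vertical rails, 1632 mm tall, stand 385 mm apart (outside-to-outside) with their front faces coplanar on the −y side. 5 rungs, each 36 mm deep and 25 mm tall, span between the inner faces of the rails, front faces flush with the rails. The lowest rung's underside is at z = 277 mm and rungs are spaced 306 mm apart (underside to underside).

C is a box-shaped house frame (walls only): outside footprint 4720×2860 mm, wall height 2900 mm, wall thickness 174 mm. The two y-facing walls run the full x-width; the two x-facing walls fit between the inner faces of the y-facing walls.

The ladder is on top of the table. The house frame is on the floor beside the table on its −y side.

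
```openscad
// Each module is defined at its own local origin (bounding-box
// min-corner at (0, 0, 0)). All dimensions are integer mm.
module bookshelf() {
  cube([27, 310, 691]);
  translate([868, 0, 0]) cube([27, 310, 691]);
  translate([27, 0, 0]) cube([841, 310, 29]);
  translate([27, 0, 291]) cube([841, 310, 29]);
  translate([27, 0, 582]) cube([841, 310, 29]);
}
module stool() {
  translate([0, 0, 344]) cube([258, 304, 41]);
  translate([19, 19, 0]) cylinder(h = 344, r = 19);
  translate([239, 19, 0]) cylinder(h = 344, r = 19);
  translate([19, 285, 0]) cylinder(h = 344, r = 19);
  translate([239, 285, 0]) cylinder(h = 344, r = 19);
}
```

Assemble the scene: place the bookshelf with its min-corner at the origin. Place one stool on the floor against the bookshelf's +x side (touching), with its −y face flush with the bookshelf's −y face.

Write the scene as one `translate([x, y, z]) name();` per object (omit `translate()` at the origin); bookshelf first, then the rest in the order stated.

bookshelf();
translate([895, 0, 0]) stool();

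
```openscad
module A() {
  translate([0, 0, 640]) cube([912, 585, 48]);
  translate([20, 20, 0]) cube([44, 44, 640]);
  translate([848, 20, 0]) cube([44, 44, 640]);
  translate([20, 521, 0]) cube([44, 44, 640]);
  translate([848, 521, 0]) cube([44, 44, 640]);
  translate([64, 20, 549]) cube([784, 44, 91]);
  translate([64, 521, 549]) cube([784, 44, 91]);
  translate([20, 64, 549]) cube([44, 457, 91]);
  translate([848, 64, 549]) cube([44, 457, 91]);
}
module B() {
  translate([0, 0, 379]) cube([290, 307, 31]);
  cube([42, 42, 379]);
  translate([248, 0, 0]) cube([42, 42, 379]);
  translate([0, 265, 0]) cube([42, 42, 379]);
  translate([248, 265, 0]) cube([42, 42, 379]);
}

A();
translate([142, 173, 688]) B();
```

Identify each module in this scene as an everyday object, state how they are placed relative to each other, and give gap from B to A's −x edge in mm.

The stool's min-x is at 142; the table's min-x is 0; gap = 142 mm.

A is a table. B is a stool. The stool is on top of the table. The gap from the stool to the table's −x edge is 142 mm.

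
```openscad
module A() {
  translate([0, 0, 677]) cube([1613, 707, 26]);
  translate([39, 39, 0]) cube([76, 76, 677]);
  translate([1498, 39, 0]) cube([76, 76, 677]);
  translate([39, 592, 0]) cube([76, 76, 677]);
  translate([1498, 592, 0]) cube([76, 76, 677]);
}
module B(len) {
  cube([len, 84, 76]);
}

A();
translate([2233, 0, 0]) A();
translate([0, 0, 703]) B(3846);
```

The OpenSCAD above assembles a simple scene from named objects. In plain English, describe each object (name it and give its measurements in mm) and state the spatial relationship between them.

A is a table with a 1613×707 mm rectangular top, 26 mm thick, top surface at z = 703 mm, supported by four 76×76 mm square legs, each inset 39 mm from the nearest pair of top edges, running from the floor.

B is a rectangular beam 3846 mm long (x), 84 mm deep (y), 76 mm thick (z).

The beam spans the tops of two tables placed 620 mm apart, resting at z = 703 mm.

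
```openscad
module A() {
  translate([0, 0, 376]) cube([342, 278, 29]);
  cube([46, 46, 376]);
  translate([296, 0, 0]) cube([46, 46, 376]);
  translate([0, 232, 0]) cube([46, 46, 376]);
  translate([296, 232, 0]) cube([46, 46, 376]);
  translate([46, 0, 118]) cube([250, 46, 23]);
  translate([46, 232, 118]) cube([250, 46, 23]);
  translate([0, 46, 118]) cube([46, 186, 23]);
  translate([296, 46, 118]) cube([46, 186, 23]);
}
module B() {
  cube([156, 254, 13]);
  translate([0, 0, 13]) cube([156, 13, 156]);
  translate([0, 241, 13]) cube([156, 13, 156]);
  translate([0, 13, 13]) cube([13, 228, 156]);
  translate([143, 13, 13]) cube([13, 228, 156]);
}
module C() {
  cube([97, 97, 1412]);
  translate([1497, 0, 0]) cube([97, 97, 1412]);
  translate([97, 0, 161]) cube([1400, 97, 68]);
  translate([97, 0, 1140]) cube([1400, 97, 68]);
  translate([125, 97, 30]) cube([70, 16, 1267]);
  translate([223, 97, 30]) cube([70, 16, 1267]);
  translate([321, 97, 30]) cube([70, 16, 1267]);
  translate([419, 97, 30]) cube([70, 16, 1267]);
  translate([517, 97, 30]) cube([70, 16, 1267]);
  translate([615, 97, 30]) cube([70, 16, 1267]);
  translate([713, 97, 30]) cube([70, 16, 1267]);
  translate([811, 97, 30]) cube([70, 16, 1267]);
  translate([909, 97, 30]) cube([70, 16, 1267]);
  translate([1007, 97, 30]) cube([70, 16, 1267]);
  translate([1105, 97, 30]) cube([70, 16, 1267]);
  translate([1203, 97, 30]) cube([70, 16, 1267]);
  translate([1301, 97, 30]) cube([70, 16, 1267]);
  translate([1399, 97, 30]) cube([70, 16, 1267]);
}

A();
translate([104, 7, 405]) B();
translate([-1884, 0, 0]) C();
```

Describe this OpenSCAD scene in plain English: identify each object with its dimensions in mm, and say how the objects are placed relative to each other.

A is a four-legged stool. The seat is 342×278 mm, 29 mm thick, top at z = 405 mm. It stands on four square legs, each 46×46 mm in cross-section, from z = 0 to the seat underside, each flush with a corner of the seat. Four stretchers, 46 mm wide and 23 mm tall, connect adjacent legs with their undersides at z = 118 mm, each running between the inner faces of the legs it joins and aligned with the legs' outer faces on the other axis.

B is an open-topped rectangular box: outside dimensions 156×254×169 mm, with a uniform wall and base thickness of 13 mm. The base is a full 156×254 slab on the floor; four walls sit on top of the base. The front and back walls (the −y and +y sides) span the full width; the two side walls fit between them.

C is a fence section. Two 97×97 mm posts, 1412 mm tall, stand on the floor with a clear span of 1400 mm between their inner faces. Two horizontal rails of 97×68 mm section span the gap between the posts with their undersides at z = 161 mm and z = 1140 mm, flush with the posts' −y face. 14 pickets, each 70 mm wide, 16 mm thick and 1267 mm tall, are fixed to the +y face of the rails with their bottoms at z = 30 mm, evenly spaced across the span with equal gaps (rounded down to the nearest mm) at the −x end and between each pair — any rounding remainder accumulates at the +x end.

The open box is on top of the stool. The fence section is on the floor beside the stool on its −x side.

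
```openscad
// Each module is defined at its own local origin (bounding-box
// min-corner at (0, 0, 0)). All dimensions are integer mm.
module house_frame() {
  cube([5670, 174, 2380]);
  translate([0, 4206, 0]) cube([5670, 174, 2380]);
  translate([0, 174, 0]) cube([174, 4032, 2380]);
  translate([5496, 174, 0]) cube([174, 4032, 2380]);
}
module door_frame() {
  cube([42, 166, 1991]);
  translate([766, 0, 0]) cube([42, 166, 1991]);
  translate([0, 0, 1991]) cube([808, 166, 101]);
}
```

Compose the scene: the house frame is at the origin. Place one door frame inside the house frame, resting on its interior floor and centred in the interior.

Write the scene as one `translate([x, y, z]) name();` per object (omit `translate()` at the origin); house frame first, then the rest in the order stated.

house_frame();
translate([2431, 2107, 0]) door_frame();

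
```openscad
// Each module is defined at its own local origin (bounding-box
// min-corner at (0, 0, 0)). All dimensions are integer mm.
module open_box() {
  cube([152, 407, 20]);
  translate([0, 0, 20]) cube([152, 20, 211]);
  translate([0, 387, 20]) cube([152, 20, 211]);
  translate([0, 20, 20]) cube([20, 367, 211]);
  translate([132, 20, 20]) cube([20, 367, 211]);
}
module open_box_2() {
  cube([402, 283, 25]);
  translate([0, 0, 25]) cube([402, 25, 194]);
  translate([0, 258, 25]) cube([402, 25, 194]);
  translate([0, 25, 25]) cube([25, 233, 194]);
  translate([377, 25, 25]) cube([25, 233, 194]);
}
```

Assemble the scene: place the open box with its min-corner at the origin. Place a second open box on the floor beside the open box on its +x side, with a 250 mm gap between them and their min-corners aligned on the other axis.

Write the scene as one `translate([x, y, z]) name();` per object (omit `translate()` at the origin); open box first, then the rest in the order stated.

open_box();
translate([402, 0, 0]) open_box_2();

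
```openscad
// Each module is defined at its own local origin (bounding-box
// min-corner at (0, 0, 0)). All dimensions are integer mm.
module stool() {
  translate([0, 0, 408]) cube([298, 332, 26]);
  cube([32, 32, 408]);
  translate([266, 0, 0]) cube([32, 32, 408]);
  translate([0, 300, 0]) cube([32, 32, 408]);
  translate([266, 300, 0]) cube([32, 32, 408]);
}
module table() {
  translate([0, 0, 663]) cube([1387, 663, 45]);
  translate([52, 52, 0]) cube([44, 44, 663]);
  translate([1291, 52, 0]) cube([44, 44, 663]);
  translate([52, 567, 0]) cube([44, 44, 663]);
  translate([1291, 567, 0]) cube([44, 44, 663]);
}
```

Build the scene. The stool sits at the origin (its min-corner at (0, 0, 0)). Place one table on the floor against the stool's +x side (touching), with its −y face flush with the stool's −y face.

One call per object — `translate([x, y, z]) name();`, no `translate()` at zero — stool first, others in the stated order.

stool();
translate([298, 0, 0]) table();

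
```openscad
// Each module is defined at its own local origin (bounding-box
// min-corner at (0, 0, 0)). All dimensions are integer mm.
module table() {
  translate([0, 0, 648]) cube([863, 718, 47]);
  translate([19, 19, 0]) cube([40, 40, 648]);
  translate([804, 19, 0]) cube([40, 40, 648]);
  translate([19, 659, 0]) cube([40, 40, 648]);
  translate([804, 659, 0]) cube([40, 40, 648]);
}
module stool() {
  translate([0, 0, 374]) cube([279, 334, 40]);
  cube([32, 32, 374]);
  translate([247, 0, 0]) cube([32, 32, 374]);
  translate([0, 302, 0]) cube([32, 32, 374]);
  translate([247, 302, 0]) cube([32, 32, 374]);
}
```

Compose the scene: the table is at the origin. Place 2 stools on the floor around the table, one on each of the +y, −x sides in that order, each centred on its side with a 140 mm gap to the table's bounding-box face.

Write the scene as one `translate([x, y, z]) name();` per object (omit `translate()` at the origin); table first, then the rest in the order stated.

table();
translate([292, 858, 0]) stool();
translate([-419, 192, 0]) stool();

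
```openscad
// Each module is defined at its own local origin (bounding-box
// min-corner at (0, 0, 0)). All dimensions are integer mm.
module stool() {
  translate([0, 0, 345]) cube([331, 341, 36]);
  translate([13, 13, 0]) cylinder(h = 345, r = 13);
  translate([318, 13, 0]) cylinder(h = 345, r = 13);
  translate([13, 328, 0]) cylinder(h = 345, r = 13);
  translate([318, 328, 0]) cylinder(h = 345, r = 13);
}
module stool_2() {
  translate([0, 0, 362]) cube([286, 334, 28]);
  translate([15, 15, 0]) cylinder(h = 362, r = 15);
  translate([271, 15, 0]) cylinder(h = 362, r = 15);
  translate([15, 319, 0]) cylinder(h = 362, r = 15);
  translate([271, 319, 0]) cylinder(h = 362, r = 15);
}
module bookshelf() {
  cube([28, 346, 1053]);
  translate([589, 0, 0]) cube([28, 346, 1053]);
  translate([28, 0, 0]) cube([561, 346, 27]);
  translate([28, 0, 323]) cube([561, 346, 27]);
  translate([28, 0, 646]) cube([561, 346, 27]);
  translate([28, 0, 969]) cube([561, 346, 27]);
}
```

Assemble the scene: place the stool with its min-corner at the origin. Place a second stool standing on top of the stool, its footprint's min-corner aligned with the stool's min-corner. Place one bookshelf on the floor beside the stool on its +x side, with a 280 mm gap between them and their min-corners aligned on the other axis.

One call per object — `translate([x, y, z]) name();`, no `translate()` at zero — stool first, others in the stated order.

stool();
translate([0, 0, 381]) stool_2();
translate([611, 0, 0]) bookshelf();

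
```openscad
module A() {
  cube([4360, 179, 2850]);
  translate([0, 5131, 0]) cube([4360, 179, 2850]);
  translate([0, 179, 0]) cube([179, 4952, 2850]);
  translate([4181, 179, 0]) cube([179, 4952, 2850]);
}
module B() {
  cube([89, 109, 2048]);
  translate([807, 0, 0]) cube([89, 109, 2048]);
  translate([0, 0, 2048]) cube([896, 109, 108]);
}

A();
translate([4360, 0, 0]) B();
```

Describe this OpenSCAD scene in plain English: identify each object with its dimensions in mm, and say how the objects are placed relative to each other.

A is the wall frame of a small rectangular building: four walls, each 2850 mm tall and 179 mm thick, enclosing a footprint 4360 mm (x) by 5310 mm (y) outside-to-outside, with no floor or roof. The front and back walls (the −y and +y sides) span the full width; the two side walls fit between them.

B is a rectangular door frame: two vertical jambs of 89×109 mm section, 2048 mm tall, with a clear opening 718 mm wide between their inner faces. A header 108 mm tall and 109 mm deep lies on top of the jambs and spans the full outside width.

The door frame is against the house frame's +x side, with their −y faces flush.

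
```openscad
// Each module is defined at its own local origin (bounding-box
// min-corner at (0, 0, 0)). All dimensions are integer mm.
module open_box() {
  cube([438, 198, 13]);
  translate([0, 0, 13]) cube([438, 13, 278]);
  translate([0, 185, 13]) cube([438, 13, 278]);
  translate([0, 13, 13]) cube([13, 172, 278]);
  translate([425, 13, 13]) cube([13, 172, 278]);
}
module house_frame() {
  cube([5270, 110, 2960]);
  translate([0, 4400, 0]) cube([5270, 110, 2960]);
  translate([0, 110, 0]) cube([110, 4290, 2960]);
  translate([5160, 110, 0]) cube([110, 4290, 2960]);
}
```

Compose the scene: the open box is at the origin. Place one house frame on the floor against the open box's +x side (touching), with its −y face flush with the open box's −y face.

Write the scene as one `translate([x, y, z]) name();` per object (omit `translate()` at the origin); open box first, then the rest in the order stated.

open_box();
translate([438, 0, 0]) house_frame();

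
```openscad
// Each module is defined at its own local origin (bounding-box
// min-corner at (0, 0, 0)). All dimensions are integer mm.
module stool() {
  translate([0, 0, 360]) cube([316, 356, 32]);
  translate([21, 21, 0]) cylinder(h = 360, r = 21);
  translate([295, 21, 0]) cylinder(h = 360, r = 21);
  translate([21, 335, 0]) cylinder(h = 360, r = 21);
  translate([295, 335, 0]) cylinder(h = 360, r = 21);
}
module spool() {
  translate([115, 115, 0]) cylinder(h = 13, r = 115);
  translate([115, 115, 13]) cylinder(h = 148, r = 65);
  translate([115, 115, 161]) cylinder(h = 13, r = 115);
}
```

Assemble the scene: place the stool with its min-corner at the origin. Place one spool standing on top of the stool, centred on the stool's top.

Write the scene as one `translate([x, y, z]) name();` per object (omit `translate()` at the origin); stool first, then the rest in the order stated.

stool();
translate([43, 63, 392]) spool();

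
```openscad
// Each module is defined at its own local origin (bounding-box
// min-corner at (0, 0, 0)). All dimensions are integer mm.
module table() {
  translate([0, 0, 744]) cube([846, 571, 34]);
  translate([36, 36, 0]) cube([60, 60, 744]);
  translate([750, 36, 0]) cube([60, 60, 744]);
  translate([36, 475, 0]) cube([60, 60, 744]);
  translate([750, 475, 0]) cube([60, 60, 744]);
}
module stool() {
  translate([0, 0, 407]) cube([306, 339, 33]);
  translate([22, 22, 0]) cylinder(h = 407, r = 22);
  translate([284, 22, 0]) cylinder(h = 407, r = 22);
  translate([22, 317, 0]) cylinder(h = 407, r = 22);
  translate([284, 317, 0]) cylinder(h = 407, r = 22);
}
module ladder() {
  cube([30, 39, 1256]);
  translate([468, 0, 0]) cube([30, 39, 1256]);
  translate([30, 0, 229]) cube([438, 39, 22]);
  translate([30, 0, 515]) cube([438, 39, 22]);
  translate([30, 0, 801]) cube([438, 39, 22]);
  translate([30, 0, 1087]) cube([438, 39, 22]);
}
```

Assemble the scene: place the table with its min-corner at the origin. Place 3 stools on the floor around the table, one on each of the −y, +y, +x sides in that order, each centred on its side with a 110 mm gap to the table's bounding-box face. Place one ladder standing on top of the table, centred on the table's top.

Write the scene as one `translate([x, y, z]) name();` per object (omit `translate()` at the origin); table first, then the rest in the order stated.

table();
translate([270, -449, 0]) stool();
translate([270, 681, 0]) stool();
translate([956, 116, 0]) stool();
translate([174, 266, 778]) ladder();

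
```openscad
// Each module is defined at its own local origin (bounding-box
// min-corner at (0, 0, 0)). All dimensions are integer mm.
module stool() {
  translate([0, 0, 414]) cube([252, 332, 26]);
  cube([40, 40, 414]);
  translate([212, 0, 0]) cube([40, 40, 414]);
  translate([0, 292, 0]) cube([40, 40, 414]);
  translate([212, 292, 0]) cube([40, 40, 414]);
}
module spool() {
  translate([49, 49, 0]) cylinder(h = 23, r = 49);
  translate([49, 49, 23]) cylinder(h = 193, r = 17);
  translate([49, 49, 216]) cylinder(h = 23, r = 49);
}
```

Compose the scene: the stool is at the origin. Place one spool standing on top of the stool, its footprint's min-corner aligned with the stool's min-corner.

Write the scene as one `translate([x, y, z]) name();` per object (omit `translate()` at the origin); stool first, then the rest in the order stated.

stool();
translate([0, 0, 440]) spool();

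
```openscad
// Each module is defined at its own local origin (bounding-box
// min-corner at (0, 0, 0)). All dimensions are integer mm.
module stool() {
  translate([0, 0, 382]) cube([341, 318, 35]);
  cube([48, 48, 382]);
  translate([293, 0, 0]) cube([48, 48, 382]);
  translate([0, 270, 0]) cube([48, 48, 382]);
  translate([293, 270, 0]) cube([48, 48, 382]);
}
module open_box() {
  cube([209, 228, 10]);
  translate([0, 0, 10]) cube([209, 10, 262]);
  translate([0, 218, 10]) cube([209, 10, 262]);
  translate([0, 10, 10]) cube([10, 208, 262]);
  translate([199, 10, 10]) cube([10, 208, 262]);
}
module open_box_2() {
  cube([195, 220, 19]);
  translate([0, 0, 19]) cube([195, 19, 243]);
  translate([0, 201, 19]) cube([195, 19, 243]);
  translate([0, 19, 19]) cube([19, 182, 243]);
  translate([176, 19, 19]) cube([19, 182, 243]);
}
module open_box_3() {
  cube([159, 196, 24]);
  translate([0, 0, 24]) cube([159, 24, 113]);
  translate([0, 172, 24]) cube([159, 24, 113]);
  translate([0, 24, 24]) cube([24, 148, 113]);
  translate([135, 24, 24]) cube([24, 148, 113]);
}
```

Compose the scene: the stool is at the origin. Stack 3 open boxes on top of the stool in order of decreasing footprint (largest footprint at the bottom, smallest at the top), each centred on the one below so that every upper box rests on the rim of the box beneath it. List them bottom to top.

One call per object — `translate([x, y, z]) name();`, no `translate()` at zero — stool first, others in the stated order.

stool();
translate([66, 45, 417]) open_box();
translate([73, 49, 689]) open_box_2();
translate([91, 61, 951]) open_box_3();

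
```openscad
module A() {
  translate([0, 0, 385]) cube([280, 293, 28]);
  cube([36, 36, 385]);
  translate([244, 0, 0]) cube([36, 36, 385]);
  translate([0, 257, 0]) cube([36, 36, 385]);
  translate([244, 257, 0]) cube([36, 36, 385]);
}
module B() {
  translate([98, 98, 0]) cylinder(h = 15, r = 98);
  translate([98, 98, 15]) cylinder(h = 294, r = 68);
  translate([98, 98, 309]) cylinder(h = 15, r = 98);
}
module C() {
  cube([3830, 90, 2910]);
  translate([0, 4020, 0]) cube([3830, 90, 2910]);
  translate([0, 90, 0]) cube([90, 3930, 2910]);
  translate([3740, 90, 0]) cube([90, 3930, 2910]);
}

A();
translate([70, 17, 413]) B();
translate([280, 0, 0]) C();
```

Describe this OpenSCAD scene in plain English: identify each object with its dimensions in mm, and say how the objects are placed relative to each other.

A is a four-legged stool. The seat is a 280×293×28 mm slab whose top surface is at z = 413 mm; four square legs, each 36×36 mm in cross-section, run from the floor (z = 0) to the underside of the seat, each flush with a corner of the seat.

B is a spool: two coaxial disc flanges of radius 98 mm and thickness 15 mm, joined by a core cylinder of radius 68 mm and height 294 mm. The lower flange rests on z = 0 and the three cylinders share a vertical axis.

C is the wall frame of a small rectangular building: four walls, each 2910 mm tall and 90 mm thick, enclosing a footprint 3830 mm (x) by 4110 mm (y) outside-to-outside, with no floor or roof. The front and back walls (the −y and +y sides) span the full width; the two side walls fit between them.

The spool is on top of the stool. The house frame is against the stool's +x side, with their −y faces flush.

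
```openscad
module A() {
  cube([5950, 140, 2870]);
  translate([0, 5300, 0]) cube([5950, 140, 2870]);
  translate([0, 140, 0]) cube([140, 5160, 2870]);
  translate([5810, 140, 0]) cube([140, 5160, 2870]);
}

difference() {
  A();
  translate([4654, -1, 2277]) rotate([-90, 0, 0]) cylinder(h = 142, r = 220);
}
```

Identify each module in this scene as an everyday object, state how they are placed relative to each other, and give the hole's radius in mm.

The subtracted cylinder has r = 220 mm.

A is a house frame. The house frame has a circular hole through its front wall. The hole's radius is 220 mm.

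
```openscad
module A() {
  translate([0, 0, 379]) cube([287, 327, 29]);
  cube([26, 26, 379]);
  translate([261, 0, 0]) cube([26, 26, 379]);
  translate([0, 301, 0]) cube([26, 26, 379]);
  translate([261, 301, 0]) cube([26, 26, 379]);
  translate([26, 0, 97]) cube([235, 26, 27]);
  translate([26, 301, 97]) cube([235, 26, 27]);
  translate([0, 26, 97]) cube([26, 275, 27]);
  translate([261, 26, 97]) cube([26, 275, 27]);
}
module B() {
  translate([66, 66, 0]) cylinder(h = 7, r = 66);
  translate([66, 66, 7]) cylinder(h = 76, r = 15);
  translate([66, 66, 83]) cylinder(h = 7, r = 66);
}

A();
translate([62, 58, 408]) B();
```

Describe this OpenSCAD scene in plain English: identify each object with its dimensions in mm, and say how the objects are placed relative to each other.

A is a four-legged stool. The seat is 287×327 mm, 29 mm thick, top at z = 408 mm. It stands on four square legs, each 26×26 mm in cross-section, from z = 0 to the seat underside, each flush with a corner of the seat. Four stretchers, 26 mm wide and 27 mm tall, connect adjacent legs with their undersides at z = 97 mm, each running between the inner faces of the legs it joins and aligned with the legs' outer faces on the other axis.

B is a spool: two coaxial disc flanges of radius 66 mm and thickness 7 mm, joined by a core cylinder of radius 15 mm and height 76 mm. The lower flange rests on z = 0 and the three cylinders share a vertical axis.

The spool is on top of the stool.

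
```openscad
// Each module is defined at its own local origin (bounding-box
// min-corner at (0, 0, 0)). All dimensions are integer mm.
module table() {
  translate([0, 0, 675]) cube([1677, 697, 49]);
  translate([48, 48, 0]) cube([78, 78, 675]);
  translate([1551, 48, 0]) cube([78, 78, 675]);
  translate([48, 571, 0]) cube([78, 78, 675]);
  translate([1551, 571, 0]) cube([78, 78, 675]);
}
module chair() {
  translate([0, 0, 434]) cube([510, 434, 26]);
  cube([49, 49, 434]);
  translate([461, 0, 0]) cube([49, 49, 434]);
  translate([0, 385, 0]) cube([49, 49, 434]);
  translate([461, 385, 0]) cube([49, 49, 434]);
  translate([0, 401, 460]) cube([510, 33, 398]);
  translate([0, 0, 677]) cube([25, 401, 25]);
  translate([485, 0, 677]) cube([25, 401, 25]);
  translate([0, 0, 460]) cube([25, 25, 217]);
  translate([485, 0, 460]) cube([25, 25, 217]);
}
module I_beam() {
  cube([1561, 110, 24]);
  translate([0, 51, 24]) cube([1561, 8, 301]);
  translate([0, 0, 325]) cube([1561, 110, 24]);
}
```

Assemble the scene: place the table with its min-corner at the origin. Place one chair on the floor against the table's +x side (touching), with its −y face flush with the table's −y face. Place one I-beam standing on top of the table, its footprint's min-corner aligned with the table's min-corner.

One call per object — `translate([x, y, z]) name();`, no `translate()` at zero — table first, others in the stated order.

table();
translate([1677, 0, 0]) chair();
translate([0, 0, 724]) I_beam();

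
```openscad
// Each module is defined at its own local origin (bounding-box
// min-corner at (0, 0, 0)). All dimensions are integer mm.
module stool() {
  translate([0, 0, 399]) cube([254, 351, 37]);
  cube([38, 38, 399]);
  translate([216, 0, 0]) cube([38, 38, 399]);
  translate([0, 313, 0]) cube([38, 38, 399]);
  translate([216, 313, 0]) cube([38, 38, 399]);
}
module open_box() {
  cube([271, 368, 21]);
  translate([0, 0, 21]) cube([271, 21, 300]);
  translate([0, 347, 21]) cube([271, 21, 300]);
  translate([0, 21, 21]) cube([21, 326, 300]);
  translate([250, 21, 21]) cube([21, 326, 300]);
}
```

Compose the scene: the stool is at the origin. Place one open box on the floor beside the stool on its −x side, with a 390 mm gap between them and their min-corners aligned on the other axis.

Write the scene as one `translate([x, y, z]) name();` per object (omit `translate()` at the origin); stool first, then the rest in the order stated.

stool();
translate([-661, 0, 0]) open_box();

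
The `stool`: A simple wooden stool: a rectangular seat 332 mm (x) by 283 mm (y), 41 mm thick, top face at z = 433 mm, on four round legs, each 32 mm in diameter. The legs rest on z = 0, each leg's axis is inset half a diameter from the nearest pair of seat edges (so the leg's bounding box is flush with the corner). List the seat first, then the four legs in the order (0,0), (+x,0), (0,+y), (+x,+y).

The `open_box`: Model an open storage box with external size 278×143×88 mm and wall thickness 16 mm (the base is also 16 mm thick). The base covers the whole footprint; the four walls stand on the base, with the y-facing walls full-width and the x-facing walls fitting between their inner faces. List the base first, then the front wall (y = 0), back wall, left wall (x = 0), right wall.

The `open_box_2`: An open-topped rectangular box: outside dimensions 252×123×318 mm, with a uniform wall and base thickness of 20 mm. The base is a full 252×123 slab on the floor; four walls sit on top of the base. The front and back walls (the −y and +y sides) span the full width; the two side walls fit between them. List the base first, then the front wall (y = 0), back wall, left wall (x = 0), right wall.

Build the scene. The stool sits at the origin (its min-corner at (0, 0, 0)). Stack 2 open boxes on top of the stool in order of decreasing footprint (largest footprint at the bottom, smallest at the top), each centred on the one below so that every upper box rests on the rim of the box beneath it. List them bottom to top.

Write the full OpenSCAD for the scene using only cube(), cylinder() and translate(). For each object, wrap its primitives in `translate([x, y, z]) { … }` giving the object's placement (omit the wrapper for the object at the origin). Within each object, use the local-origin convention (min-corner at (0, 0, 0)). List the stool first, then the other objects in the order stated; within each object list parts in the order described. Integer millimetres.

translate([0, 0, 392]) cube([332, 283, 41]);
translate([16, 16, 0]) cylinder(h = 392, r = 16);
translate([316, 16, 0]) cylinder(h = 392, r = 16);
translate([16, 267, 0]) cylinder(h = 392, r = 16);
translate([316, 267, 0]) cylinder(h = 392, r = 16);
translate([27, 70, 433]) {
  cube([278, 143, 16]);
  translate([0, 0, 16]) cube([278, 16, 72]);
  translate([0, 127, 16]) cube([278, 16, 72]);
  translate([0, 16, 16]) cube([16, 111, 72]);
  translate([262, 16, 16]) cube([16, 111, 72]);
}
translate([40, 80, 521]) {
  cube([252, 123, 20]);
  translate([0, 0, 20]) cube([252, 20, 298]);
  translate([0, 103, 20]) cube([252, 20, 298]);
  translate([0, 20, 20]) cube([20, 83, 298]);
  translate([232, 20, 20]) cube([20, 83, 298]);
}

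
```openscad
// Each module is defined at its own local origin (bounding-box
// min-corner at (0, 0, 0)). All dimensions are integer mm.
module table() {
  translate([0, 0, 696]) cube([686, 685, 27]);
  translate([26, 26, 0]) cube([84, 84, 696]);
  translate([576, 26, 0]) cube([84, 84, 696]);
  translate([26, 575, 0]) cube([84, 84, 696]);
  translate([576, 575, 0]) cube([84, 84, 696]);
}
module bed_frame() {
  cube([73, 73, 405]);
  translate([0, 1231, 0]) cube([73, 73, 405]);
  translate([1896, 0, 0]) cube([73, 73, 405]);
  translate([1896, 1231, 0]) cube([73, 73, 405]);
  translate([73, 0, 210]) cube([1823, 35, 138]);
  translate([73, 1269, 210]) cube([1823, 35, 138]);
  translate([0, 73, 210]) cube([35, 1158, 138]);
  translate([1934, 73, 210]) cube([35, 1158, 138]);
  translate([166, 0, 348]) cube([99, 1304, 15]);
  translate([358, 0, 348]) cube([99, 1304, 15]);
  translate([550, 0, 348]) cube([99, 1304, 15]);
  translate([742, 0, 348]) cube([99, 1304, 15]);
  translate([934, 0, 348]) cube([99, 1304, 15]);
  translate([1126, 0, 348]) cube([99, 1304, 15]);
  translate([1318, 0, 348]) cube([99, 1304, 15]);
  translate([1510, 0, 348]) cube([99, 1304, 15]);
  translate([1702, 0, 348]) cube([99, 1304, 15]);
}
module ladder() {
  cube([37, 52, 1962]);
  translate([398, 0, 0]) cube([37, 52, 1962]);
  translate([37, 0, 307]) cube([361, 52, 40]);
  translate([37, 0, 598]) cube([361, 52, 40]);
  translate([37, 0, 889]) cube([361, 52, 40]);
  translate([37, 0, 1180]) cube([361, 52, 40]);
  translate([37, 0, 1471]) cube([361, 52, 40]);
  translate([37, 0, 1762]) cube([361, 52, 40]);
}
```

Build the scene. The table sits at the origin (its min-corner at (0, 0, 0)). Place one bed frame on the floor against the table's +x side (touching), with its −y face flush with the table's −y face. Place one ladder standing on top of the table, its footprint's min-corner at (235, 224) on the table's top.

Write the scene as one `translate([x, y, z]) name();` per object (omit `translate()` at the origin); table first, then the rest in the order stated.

table();
translate([686, 0, 0]) bed_frame();
translate([235, 224, 723]) ladder();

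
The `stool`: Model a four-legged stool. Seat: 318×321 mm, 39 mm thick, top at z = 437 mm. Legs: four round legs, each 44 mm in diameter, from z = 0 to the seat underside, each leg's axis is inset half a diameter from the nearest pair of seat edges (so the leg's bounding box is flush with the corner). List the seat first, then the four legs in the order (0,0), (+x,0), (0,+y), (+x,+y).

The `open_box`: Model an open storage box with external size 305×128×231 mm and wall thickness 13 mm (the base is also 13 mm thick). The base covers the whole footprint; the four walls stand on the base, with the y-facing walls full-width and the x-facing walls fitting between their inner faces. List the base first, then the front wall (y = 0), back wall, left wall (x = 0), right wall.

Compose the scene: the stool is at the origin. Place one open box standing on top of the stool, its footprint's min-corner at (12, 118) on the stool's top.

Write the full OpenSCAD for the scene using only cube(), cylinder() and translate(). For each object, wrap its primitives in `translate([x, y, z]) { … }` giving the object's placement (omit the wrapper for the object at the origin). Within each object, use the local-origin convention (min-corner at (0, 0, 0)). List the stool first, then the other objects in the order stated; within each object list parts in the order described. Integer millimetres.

translate([0, 0, 398]) cube([318, 321, 39]);
translate([22, 22, 0]) cylinder(h = 398, r = 22);
translate([296, 22, 0]) cylinder(h = 398, r = 22);
translate([22, 299, 0]) cylinder(h = 398, r = 22);
translate([296, 299, 0]) cylinder(h = 398, r = 22);
translate([12, 118, 437]) {
  cube([305, 128, 13]);
  translate([0, 0, 13]) cube([305, 13, 218]);
  translate([0, 115, 13]) cube([305, 13, 218]);
  translate([0, 13, 13]) cube([13, 102, 218]);
  translate([292, 13, 13]) cube([13, 102, 218]);
}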